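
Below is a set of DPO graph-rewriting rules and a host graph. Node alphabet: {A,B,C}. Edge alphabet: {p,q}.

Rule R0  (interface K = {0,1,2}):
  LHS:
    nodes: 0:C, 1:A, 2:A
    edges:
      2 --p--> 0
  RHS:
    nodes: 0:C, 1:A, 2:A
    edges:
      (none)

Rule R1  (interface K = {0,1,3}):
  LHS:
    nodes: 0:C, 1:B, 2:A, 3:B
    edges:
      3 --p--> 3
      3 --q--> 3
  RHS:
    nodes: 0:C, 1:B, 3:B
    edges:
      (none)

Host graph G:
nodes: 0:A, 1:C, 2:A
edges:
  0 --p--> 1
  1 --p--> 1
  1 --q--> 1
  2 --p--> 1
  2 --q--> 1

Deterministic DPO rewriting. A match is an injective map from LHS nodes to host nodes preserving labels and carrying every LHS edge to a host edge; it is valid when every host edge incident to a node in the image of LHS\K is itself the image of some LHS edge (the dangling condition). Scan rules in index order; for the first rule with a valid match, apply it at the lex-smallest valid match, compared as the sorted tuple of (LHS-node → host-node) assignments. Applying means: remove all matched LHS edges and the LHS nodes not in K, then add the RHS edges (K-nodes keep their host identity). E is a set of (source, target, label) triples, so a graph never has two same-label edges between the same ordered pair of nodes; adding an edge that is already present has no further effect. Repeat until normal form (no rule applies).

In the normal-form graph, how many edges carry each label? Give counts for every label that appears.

Answer: p:1 q:2

Derivation:
start.  V:3 E:5  edges: 0-p->1 1-p->1 1-q->1 2-p->1 2-q->1
1. fire R0 via {0↦1, 1↦0, 2↦2}  →  V:3 E:4  edges: 0-p->1 1-p->1 1-q->1 2-q->1
2. fire R0 via {0↦1, 1↦2, 2↦0}  →  V:3 E:3  edges: 1-p->1 1-q->1 2-q->1
normal form: no rule applies after step 2
NF edges: [(1, 1, 'p'), (1, 1, 'q'), (2, 1, 'q')]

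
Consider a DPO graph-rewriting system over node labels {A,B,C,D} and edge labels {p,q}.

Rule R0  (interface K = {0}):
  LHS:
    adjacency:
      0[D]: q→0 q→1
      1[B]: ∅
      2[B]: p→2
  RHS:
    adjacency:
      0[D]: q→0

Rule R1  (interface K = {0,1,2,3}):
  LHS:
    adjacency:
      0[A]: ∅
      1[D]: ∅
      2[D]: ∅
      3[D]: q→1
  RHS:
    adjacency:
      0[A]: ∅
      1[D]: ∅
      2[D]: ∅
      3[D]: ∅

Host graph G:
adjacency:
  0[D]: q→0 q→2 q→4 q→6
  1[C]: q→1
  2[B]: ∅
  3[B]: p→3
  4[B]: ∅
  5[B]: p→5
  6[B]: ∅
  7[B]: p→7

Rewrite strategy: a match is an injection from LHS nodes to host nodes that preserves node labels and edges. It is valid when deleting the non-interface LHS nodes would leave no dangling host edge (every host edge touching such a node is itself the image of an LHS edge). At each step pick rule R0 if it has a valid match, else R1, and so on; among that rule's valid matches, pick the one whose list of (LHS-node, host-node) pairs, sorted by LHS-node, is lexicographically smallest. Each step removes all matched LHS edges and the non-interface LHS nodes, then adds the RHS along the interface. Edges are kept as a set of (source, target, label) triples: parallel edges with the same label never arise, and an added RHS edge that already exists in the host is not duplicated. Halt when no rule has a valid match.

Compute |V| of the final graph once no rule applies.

Answer: 2

Rewrite trace:
start.  V:8 E:8  edges: 0-q->0 0-q->2 0-q->4 0-q->6 1-q->1 3-p->3 5-p->5 7-p->7
1. fire R0 via {0↦0, 1↦2, 2↦3}  →  V:6 E:6  edges: 0-q->0 0-q->4 0-q->6 1-q->1 5-p->5 7-p->7
2. fire R0 via {0↦0, 1↦4, 2↦5}  →  V:4 E:4  edges: 0-q->0 0-q->6 1-q->1 7-p->7
3. fire R0 via {0↦0, 1↦6, 2↦7}  →  V:2 E:2  edges: 0-q->0 1-q->1
final graph: no rule applies after step 3
NF nodes: {0:D, 1:C}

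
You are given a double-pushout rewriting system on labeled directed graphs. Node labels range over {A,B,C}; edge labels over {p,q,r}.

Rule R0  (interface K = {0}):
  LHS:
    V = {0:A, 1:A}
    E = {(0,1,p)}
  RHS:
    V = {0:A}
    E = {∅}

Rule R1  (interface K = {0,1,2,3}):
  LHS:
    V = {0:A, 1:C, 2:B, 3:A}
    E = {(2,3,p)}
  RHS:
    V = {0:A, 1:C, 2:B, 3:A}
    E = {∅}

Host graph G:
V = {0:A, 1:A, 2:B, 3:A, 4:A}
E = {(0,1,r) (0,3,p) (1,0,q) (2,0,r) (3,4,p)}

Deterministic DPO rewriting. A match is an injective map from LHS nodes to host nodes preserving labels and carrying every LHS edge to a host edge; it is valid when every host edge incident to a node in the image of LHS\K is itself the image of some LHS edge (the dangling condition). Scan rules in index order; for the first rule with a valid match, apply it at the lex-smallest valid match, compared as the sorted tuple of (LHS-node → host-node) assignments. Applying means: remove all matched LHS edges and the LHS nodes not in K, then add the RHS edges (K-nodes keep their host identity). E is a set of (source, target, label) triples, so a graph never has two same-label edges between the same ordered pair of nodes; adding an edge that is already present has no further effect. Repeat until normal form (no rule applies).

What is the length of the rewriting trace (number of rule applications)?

start.  V:5 E:5  edges: 0-r->1 0-p->3 1-q->0 2-r->0 3-p->4
1. fire R0 via {0↦3, 1↦4}  →  V:4 E:4  edges: 0-r->1 0-p->3 1-q->0 2-r->0
2. fire R0 via {0↦0, 1↦3}  →  V:3 E:3  edges: 0-r->1 1-q->0 2-r->0
halt: no rule applies after step 2

Answer: 2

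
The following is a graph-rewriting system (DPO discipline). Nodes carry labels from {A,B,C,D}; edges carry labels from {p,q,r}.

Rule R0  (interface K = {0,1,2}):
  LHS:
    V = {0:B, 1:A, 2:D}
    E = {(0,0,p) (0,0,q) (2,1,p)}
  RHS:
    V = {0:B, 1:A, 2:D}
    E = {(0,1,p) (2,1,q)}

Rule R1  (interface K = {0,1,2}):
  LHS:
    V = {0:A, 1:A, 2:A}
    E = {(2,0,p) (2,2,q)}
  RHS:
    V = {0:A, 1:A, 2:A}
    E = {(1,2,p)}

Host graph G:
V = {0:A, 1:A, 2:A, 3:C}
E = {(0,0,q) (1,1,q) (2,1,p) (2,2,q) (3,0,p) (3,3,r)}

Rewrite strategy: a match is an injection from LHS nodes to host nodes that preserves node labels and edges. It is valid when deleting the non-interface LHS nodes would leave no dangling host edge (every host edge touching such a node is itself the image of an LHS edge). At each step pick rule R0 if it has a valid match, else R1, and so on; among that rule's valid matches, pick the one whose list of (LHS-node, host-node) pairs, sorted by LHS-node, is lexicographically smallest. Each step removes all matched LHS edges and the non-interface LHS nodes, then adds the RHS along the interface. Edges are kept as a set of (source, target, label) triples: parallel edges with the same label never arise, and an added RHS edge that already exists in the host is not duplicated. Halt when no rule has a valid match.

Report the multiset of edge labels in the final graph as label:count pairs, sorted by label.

Answer: p:2 r:1

Rewrite trace:
[0] host  ⇒  4 nodes, 6 edges  {0-q->0 1-q->1 2-p->1 2-q->2 3-p->0 3-r->3}
[1] R1 @ {0↦1, 1↦0, 2↦2}  ⇒  4 nodes, 5 edges  {0-q->0 0-p->2 1-q->1 3-p->0 3-r->3}
[2] R1 @ {0↦2, 1↦1, 2↦0}  ⇒  4 nodes, 4 edges  {1-p->0 1-q->1 3-p->0 3-r->3}
[3] R1 @ {0↦0, 1↦2, 2↦1}  ⇒  4 nodes, 3 edges  {2-p->1 3-p->0 3-r->3}
normal form: no rule applies after step 3
NF edges: [(2, 1, 'p'), (3, 0, 'p'), (3, 3, 'r')]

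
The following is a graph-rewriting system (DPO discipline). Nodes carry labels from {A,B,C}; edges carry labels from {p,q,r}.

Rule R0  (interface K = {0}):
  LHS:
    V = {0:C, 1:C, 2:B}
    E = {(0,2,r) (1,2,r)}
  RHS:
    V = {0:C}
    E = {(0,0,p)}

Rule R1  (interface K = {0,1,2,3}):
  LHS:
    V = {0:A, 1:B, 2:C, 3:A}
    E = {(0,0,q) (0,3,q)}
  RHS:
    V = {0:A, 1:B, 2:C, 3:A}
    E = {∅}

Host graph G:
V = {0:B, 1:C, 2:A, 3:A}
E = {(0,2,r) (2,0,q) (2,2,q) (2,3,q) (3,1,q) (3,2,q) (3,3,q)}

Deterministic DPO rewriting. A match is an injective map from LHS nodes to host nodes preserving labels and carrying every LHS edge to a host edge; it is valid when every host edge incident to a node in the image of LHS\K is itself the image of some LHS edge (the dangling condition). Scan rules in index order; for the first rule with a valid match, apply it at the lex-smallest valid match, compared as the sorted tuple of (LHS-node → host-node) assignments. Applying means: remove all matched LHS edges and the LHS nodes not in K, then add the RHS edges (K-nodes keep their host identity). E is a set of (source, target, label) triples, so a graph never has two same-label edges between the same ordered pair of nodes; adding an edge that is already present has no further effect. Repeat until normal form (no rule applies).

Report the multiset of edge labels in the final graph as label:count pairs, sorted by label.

Answer: q:2 r:1

Rewrite trace:
initial: |V|=4 |E|=7  E = 0-r->2 2-q->0 2-q->2 2-q->3 3-q->1 3-q->2 3-q->3
step 1: apply R1 at {0↦2, 1↦0, 2↦1, 3↦3}  → |V|=4 |E|=5  E = 0-r->2 2-q->0 3-q->1 3-q->2 3-q->3
step 2: apply R1 at {0↦3, 1↦0, 2↦1, 3↦2}  → |V|=4 |E|=3  E = 0-r->2 2-q->0 3-q->1
halt: no rule applies after step 2
NF edges: [(0, 2, 'r'), (2, 0, 'q'), (3, 1, 'q')]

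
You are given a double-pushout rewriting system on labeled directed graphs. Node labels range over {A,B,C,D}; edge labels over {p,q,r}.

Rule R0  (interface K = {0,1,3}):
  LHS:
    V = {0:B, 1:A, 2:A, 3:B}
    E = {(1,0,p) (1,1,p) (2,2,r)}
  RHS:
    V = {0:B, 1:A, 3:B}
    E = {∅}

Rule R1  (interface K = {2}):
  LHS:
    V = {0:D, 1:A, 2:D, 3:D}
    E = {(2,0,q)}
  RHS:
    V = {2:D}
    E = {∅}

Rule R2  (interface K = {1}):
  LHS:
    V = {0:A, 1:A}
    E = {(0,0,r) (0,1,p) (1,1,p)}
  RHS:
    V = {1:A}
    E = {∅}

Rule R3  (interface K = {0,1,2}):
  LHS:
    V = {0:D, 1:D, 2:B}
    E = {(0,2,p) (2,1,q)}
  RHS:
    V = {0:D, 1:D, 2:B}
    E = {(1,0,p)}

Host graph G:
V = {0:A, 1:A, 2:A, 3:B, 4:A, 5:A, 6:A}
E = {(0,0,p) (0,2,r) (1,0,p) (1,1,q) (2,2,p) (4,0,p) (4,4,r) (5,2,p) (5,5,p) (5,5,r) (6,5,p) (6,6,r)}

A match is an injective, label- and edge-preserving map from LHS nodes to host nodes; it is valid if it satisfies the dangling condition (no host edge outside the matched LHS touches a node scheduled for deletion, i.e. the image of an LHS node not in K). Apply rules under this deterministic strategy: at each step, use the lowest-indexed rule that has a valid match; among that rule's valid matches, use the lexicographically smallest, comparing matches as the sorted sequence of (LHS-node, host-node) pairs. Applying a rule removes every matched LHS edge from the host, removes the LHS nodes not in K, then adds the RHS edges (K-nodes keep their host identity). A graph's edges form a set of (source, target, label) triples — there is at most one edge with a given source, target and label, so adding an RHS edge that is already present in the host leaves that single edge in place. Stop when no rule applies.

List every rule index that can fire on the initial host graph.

Answer: [R2]

Steps:
R0: no valid match — LHS pattern not found
R1: no valid match — LHS pattern not found
R2: 2 valid matches — {0↦4, 1↦0}, {0↦6, 1↦5}
R3: no valid match — LHS pattern not found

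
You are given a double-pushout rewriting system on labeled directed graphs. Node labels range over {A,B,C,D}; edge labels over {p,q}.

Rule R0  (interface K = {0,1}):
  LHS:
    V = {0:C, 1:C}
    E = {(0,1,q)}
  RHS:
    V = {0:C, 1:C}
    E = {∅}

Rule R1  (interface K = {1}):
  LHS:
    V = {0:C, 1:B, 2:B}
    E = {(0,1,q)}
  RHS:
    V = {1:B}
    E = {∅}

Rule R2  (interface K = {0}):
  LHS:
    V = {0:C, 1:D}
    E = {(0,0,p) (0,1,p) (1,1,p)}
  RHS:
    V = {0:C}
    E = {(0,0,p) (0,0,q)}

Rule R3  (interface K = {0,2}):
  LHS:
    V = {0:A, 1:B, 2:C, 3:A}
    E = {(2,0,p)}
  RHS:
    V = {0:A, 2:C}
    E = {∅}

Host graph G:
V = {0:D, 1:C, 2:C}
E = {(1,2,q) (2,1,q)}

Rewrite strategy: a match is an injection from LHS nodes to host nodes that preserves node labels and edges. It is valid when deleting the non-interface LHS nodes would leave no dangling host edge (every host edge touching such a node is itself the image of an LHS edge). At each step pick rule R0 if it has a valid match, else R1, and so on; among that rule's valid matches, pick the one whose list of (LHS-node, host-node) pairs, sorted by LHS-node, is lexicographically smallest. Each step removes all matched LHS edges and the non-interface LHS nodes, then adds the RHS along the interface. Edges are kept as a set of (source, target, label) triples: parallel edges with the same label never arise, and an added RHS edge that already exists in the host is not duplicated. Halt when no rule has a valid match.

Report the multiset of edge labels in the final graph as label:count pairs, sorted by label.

start.  V:3 E:2  edges: 1-q->2 2-q->1
1. fire R0 via {0↦1, 1↦2}  →  V:3 E:1  edges: 2-q->1
2. fire R0 via {0↦2, 1↦1}  →  V:3 E:0  edges: ∅
normal form: no rule applies after step 2
NF edges: []

Answer: (no edges)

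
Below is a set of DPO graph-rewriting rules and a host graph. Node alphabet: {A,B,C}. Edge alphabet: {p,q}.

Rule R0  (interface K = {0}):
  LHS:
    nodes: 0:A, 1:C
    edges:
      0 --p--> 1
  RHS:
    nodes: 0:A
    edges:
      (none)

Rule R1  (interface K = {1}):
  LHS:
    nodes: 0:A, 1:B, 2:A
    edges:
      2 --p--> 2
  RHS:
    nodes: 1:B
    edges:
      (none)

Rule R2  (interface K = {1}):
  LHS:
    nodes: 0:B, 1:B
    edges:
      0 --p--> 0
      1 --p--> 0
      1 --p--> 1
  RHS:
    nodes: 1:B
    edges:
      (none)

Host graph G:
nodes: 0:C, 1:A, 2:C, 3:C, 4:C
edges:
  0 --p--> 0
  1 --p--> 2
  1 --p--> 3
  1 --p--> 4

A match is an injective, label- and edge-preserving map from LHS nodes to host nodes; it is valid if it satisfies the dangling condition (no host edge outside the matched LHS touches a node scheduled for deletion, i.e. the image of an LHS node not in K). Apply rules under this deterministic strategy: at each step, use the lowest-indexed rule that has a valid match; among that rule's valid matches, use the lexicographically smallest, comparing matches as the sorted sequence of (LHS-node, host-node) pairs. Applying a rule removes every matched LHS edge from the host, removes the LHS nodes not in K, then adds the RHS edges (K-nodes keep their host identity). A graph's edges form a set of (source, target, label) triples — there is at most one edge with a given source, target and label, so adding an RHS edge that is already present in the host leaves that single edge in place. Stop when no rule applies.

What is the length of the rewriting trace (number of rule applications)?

Answer: 3

Derivation:
initial: |V|=5 |E|=4  E = 0-p->0 1-p->2 1-p->3 1-p->4
step 1: apply R0 at {0↦1, 1↦2}  → |V|=4 |E|=3  E = 0-p->0 1-p->3 1-p->4
step 2: apply R0 at {0↦1, 1↦3}  → |V|=3 |E|=2  E = 0-p->0 1-p->4
step 3: apply R0 at {0↦1, 1↦4}  → |V|=2 |E|=1  E = 0-p->0
normal form: no rule applies after step 3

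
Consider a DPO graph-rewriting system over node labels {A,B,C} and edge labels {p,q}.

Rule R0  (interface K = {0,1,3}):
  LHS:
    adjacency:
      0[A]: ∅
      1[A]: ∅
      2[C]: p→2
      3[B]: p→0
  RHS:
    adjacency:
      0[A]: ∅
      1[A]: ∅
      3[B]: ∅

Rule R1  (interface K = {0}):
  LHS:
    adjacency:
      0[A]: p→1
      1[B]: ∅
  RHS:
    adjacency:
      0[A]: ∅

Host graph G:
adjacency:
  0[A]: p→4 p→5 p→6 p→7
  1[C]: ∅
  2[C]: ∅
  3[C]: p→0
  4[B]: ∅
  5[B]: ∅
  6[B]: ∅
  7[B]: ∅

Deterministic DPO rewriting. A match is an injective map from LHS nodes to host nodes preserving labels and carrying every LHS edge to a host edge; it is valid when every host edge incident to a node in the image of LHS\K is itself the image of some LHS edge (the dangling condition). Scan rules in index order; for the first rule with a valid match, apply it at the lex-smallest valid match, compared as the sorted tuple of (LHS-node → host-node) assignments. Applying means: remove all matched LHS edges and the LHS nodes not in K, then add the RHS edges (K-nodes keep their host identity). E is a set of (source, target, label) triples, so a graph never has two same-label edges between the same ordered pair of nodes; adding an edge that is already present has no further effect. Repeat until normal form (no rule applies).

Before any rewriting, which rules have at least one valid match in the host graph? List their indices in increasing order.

R0: no valid match — LHS pattern not found
R1: 4 valid matches — {0↦0, 1↦4}, {0↦0, 1↦5}, {0↦0, 1↦6} (+1 more)

Answer: [R1]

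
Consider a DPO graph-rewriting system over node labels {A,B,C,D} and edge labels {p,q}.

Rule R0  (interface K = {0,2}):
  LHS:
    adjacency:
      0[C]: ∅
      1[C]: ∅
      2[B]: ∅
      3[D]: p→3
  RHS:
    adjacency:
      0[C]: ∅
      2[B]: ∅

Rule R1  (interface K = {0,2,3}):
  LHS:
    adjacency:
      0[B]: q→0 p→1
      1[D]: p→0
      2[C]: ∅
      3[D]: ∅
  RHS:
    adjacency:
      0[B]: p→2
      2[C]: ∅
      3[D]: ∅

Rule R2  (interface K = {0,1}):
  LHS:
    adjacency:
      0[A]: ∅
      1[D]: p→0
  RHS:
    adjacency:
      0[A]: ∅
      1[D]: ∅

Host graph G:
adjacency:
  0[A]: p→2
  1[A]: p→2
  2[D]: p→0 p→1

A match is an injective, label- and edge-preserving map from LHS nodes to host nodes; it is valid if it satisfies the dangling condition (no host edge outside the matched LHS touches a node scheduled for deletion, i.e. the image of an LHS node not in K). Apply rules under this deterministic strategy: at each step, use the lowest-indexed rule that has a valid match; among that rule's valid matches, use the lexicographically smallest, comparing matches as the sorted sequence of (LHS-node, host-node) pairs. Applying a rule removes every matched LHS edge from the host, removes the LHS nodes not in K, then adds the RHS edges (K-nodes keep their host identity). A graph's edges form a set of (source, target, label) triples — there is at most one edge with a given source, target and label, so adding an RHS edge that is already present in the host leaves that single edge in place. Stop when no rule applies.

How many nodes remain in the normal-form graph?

start.  V:3 E:4  edges: 0-p->2 1-p->2 2-p->0 2-p->1
1. fire R2 via {0↦0, 1↦2}  →  V:3 E:3  edges: 0-p->2 1-p->2 2-p->1
2. fire R2 via {0↦1, 1↦2}  →  V:3 E:2  edges: 0-p->2 1-p->2
normal form: no rule applies after step 2
NF nodes: {0:A, 1:A, 2:D}

Answer: 3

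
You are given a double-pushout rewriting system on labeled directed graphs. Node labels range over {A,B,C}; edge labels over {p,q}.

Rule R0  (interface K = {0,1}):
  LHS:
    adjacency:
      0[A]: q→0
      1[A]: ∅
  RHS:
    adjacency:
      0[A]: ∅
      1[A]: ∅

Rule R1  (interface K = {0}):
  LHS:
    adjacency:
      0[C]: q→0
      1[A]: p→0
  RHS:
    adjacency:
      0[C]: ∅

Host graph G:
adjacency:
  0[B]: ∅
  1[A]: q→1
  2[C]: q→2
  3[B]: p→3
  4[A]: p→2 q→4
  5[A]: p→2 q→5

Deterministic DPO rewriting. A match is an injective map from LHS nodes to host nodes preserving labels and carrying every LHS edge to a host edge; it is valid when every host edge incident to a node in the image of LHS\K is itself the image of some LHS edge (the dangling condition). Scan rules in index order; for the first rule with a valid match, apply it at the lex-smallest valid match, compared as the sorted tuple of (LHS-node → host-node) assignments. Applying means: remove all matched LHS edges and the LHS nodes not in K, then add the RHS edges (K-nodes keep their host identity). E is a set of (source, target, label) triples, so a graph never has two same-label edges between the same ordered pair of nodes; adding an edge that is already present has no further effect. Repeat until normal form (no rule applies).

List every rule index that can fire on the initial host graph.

Answer: [R0]

Rewrite trace:
R0: 6 valid matches — {0↦1, 1↦4}, {0↦1, 1↦5}, {0↦4, 1↦1} (+3 more)
R1: no valid match — 2 raw matches, all fail dangling condition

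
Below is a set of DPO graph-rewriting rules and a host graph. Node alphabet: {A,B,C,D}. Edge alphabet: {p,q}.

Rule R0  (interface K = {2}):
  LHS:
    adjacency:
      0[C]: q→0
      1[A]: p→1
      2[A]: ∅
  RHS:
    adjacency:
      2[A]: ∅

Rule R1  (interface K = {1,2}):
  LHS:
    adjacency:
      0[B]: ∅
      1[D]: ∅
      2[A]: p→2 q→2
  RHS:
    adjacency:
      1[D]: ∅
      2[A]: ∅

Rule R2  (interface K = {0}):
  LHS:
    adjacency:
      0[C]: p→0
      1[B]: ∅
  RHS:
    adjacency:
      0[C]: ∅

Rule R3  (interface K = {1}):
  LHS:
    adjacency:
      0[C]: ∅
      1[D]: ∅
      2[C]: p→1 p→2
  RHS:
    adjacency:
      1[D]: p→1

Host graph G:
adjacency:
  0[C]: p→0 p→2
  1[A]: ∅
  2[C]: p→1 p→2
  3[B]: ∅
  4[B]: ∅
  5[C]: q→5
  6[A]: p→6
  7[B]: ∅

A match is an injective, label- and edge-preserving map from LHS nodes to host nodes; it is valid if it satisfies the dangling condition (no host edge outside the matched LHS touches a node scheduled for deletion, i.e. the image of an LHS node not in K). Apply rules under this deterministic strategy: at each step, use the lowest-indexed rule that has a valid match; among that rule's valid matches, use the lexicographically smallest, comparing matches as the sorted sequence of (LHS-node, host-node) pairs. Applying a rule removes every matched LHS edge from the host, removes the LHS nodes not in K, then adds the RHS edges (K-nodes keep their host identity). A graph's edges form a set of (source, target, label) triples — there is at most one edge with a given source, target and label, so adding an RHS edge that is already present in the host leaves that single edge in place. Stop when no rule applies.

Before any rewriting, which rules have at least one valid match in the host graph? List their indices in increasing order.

R0: 1 valid match — {0↦5, 1↦6, 2↦1}
R1: no valid match — LHS pattern not found
R2: 6 valid matches — {0↦0, 1↦3}, {0↦0, 1↦4}, {0↦0, 1↦7} (+3 more)
R3: no valid match — LHS pattern not found

Answer: [R0,R2]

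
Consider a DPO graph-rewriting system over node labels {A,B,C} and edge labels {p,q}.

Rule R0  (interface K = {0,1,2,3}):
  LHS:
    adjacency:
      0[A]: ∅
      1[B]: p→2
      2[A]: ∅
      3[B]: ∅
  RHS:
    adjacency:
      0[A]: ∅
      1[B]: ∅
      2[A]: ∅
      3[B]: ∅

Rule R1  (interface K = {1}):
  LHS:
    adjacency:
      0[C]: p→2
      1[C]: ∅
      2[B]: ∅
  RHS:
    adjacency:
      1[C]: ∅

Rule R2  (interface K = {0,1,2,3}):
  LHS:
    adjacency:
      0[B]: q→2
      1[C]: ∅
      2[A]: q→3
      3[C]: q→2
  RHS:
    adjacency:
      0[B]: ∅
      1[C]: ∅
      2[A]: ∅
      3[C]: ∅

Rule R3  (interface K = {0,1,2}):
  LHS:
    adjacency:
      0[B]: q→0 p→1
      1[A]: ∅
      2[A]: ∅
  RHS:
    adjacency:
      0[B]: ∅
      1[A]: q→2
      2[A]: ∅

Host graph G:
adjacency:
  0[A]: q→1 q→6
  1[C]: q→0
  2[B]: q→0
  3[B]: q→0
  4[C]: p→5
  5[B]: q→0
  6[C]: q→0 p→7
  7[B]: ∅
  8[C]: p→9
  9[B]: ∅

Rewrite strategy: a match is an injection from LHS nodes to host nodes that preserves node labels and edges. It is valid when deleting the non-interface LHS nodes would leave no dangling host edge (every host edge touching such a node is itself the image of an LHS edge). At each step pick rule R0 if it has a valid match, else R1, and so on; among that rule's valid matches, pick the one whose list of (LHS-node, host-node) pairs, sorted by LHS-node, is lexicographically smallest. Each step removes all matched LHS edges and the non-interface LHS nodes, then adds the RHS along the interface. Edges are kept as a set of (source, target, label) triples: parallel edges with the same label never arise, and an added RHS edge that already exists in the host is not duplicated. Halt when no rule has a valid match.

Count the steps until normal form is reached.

start.  V:10 E:10  edges: 0-q->1 0-q->6 1-q->0 2-q->0 3-q->0 4-p->5 5-q->0 6-q->0 6-p->7 8-p->9
1. fire R1 via {0↦8, 1↦1, 2↦9}  →  V:8 E:9  edges: 0-q->1 0-q->6 1-q->0 2-q->0 3-q->0 4-p->5 5-q->0 6-q->0 6-p->7
2. fire R2 via {0↦2, 1↦1, 2↦0, 3↦6}  →  V:8 E:6  edges: 0-q->1 1-q->0 3-q->0 4-p->5 5-q->0 6-p->7
3. fire R1 via {0↦6, 1↦1, 2↦7}  →  V:6 E:5  edges: 0-q->1 1-q->0 3-q->0 4-p->5 5-q->0
4. fire R2 via {0↦3, 1↦4, 2↦0, 3↦1}  →  V:6 E:2  edges: 4-p->5 5-q->0
normal form: no rule applies after step 4

Answer: 4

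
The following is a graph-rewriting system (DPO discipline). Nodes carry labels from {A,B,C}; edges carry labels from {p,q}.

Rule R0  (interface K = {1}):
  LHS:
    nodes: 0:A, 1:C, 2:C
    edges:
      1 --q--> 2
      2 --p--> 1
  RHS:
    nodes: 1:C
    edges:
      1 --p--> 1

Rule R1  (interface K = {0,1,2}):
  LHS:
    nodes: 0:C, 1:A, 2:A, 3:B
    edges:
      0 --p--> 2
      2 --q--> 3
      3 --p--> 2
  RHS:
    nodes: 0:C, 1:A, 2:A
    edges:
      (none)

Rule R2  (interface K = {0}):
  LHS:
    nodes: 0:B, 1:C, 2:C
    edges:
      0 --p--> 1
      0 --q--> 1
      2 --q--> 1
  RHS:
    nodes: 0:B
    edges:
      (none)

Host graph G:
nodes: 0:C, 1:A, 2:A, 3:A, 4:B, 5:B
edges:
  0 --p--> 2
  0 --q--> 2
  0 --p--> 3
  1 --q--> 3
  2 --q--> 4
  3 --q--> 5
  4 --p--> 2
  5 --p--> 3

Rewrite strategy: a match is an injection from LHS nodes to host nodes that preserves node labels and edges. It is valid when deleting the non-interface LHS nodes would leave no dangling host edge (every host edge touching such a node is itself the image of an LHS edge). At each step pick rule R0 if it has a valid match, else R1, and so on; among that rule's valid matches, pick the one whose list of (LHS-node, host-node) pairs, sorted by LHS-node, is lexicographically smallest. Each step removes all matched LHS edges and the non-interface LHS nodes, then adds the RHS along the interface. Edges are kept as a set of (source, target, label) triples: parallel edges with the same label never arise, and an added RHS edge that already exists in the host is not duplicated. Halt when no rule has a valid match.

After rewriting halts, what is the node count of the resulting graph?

initial: |V|=6 |E|=8  E = 0-p->2 0-q->2 0-p->3 1-q->3 2-q->4 3-q->5 4-p->2 5-p->3
step 1: apply R1 at {0↦0, 1↦1, 2↦2, 3↦4}  → |V|=5 |E|=5  E = 0-q->2 0-p->3 1-q->3 3-q->5 5-p->3
step 2: apply R1 at {0↦0, 1↦1, 2↦3, 3↦5}  → |V|=4 |E|=2  E = 0-q->2 1-q->3
halt: no rule applies after step 2
NF nodes: {0:C, 1:A, 2:A, 3:A}

Answer: 4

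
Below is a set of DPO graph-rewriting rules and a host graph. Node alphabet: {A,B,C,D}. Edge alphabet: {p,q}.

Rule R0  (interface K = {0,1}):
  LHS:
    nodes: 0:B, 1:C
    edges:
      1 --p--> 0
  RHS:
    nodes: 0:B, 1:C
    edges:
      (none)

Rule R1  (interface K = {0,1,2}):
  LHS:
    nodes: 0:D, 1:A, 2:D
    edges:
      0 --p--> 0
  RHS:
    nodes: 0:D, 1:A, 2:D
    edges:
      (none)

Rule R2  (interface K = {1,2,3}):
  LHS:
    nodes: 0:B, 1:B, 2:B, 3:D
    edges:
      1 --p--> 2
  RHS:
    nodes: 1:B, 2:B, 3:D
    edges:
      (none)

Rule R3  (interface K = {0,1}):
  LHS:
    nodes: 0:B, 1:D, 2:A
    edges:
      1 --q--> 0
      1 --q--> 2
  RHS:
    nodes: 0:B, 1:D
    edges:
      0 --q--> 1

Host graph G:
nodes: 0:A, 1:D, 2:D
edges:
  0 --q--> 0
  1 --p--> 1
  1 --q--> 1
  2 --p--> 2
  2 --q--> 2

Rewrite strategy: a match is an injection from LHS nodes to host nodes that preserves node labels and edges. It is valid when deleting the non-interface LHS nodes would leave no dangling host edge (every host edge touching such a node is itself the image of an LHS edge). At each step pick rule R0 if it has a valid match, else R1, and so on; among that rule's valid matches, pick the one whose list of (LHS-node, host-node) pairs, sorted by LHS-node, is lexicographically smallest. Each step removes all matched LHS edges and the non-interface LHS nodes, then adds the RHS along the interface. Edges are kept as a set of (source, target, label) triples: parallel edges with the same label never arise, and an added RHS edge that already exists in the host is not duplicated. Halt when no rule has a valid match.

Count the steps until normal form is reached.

[0] host  ⇒  3 nodes, 5 edges  {0-q->0 1-p->1 1-q->1 2-p->2 2-q->2}
[1] R1 @ {0↦1, 1↦0, 2↦2}  ⇒  3 nodes, 4 edges  {0-q->0 1-q->1 2-p->2 2-q->2}
[2] R1 @ {0↦2, 1↦0, 2↦1}  ⇒  3 nodes, 3 edges  {0-q->0 1-q->1 2-q->2}
normal form: no rule applies after step 2

Answer: 2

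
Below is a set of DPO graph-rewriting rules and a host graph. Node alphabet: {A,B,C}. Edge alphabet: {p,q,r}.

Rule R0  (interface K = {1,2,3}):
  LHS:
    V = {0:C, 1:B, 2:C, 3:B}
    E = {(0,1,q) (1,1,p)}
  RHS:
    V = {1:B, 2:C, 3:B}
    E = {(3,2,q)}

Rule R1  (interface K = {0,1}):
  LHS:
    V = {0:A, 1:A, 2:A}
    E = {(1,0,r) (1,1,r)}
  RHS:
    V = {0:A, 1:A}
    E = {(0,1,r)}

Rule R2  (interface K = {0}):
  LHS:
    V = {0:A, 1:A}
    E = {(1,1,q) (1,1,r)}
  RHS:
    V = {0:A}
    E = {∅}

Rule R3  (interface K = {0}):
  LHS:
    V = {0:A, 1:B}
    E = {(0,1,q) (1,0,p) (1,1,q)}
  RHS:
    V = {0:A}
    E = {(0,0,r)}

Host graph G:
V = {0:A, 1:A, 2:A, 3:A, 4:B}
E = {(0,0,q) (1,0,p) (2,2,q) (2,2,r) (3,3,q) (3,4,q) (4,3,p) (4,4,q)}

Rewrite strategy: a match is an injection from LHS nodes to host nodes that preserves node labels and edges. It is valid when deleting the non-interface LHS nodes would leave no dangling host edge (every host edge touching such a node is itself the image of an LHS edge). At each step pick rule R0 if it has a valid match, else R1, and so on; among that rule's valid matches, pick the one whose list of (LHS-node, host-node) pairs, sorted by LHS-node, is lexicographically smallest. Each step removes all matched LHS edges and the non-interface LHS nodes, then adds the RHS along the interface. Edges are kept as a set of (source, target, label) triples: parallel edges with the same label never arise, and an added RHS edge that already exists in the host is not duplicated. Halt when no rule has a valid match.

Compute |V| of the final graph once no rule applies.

Answer: 2

Steps:
start.  V:5 E:8  edges: 0-q->0 1-p->0 2-q->2 2-r->2 3-q->3 3-q->4 4-p->3 4-q->4
1. fire R2 via {0↦0, 1↦2}  →  V:4 E:6  edges: 0-q->0 1-p->0 3-q->3 3-q->4 4-p->3 4-q->4
2. fire R3 via {0↦3, 1↦4}  →  V:3 E:4  edges: 0-q->0 1-p->0 3-q->3 3-r->3
3. fire R2 via {0↦0, 1↦3}  →  V:2 E:2  edges: 0-q->0 1-p->0
final graph: no rule applies after step 3
NF nodes: {0:A, 1:A}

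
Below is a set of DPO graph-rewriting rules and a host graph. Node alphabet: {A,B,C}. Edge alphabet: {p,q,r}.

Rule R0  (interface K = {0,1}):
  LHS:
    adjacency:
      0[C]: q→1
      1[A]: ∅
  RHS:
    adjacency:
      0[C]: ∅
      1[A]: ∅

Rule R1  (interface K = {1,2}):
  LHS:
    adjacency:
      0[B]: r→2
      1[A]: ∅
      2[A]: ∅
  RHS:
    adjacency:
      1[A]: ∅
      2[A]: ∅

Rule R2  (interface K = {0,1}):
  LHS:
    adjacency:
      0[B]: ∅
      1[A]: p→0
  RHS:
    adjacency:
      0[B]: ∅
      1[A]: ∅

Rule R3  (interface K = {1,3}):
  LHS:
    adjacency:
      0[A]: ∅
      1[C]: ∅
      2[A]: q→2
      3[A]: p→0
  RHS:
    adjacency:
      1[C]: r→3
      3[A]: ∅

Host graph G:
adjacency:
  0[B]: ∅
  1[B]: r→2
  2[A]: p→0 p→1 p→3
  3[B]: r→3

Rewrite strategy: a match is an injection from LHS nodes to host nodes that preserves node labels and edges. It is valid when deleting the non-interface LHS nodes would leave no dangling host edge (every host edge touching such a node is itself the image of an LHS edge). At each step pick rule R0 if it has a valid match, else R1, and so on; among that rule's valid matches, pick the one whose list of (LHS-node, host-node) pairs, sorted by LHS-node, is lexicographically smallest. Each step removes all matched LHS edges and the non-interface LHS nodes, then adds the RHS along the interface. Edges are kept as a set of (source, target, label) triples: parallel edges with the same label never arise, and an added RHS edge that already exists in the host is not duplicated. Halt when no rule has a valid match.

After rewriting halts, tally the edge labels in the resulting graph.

start.  V:4 E:5  edges: 1-r->2 2-p->0 2-p->1 2-p->3 3-r->3
1. fire R2 via {0↦0, 1↦2}  →  V:4 E:4  edges: 1-r->2 2-p->1 2-p->3 3-r->3
2. fire R2 via {0↦1, 1↦2}  →  V:4 E:3  edges: 1-r->2 2-p->3 3-r->3
3. fire R2 via {0↦3, 1↦2}  →  V:4 E:2  edges: 1-r->2 3-r->3
final graph: no rule applies after step 3
NF edges: [(1, 2, 'r'), (3, 3, 'r')]

Answer: r:2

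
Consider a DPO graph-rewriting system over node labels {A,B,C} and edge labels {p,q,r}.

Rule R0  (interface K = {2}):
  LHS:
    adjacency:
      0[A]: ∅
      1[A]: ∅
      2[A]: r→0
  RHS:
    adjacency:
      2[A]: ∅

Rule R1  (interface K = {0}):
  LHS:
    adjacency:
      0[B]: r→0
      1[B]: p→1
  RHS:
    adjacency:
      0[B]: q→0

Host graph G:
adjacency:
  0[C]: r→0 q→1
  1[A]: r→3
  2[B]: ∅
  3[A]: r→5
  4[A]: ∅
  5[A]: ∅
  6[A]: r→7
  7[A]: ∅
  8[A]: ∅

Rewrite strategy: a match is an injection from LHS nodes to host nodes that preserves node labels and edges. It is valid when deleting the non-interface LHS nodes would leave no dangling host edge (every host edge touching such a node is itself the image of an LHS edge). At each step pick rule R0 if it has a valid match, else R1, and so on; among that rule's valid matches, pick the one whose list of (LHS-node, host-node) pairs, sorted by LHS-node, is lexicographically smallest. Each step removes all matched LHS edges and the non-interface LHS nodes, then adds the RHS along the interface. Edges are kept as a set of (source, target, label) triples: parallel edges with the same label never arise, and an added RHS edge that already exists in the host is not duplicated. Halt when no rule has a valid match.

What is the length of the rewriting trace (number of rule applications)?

start.  V:9 E:5  edges: 0-r->0 0-q->1 1-r->3 3-r->5 6-r->7
1. fire R0 via {0↦5, 1↦4, 2↦3}  →  V:7 E:4  edges: 0-r->0 0-q->1 1-r->3 6-r->7
2. fire R0 via {0↦3, 1↦8, 2↦1}  →  V:5 E:3  edges: 0-r->0 0-q->1 6-r->7
normal form: no rule applies after step 2

Answer: 2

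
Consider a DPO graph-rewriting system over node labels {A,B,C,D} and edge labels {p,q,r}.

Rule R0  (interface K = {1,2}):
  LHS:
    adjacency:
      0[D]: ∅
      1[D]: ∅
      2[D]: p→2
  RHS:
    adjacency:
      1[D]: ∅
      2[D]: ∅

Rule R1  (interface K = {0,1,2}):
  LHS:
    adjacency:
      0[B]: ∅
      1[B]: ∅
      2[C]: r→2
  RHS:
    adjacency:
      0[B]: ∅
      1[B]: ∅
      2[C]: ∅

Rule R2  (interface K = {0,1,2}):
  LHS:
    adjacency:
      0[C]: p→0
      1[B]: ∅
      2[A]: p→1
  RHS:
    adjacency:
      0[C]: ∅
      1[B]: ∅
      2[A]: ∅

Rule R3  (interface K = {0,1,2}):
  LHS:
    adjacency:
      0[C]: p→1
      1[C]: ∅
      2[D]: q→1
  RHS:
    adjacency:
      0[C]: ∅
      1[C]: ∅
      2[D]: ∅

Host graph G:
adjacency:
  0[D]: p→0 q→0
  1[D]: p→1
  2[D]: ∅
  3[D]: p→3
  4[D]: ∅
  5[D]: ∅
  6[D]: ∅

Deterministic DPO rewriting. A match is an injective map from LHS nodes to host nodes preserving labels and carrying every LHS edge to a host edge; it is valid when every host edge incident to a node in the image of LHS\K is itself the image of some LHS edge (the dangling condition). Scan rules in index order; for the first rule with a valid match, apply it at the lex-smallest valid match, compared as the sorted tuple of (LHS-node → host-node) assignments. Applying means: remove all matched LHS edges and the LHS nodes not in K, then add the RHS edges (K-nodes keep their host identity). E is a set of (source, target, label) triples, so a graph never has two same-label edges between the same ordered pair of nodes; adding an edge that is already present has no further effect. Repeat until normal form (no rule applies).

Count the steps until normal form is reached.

Answer: 3

Derivation:
[0] host  ⇒  7 nodes, 4 edges  {0-p->0 0-q->0 1-p->1 3-p->3}
[1] R0 @ {0↦2, 1↦0, 2↦1}  ⇒  6 nodes, 3 edges  {0-p->0 0-q->0 3-p->3}
[2] R0 @ {0↦1, 1↦0, 2↦3}  ⇒  5 nodes, 2 edges  {0-p->0 0-q->0}
[3] R0 @ {0↦3, 1↦4, 2↦0}  ⇒  4 nodes, 1 edges  {0-q->0}
final graph: no rule applies after step 3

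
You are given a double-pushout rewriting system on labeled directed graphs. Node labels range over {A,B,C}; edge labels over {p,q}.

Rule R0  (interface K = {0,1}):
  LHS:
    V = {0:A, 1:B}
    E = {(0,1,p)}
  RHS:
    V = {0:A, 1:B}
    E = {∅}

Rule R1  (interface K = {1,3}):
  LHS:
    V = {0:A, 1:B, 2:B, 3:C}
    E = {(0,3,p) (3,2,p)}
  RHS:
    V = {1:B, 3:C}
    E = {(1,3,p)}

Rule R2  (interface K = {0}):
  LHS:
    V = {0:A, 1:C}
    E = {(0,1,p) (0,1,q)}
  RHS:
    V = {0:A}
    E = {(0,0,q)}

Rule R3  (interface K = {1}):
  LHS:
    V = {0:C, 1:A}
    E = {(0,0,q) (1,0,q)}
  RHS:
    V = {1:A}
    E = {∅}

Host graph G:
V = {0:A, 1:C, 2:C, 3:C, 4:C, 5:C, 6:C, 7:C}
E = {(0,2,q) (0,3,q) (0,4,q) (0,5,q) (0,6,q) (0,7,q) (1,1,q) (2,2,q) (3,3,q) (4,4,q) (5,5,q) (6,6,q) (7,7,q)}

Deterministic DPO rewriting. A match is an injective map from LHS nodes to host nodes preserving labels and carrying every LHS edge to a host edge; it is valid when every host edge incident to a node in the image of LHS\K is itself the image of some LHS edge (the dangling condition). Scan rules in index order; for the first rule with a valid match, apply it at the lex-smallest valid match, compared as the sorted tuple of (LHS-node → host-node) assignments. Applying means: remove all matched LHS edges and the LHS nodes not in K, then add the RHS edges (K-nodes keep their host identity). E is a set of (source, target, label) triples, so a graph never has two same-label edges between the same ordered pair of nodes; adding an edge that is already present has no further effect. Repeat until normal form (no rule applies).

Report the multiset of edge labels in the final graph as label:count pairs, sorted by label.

Answer: q:1

Steps:
initial: |V|=8 |E|=13  E = 0-q->2 0-q->3 0-q->4 0-q->5 0-q->6 0-q->7 1-q->1 2-q->2 3-q->3 4-q->4 5-q->5 6-q->6 7-q->7
step 1: apply R3 at {0↦2, 1↦0}  → |V|=7 |E|=11  E = 0-q->3 0-q->4 0-q->5 0-q->6 0-q->7 1-q->1 3-q->3 4-q->4 5-q->5 6-q->6 7-q->7
step 2: apply R3 at {0↦3, 1↦0}  → |V|=6 |E|=9  E = 0-q->4 0-q->5 0-q->6 0-q->7 1-q->1 4-q->4 5-q->5 6-q->6 7-q->7
step 3: apply R3 at {0↦4, 1↦0}  → |V|=5 |E|=7  E = 0-q->5 0-q->6 0-q->7 1-q->1 5-q->5 6-q->6 7-q->7
step 4: apply R3 at {0↦5, 1↦0}  → |V|=4 |E|=5  E = 0-q->6 0-q->7 1-q->1 6-q->6 7-q->7
step 5: apply R3 at {0↦6, 1↦0}  → |V|=3 |E|=3  E = 0-q->7 1-q->1 7-q->7
step 6: apply R3 at {0↦7, 1↦0}  → |V|=2 |E|=1  E = 1-q->1
final graph: no rule applies after step 6
NF edges: [(1, 1, 'q')]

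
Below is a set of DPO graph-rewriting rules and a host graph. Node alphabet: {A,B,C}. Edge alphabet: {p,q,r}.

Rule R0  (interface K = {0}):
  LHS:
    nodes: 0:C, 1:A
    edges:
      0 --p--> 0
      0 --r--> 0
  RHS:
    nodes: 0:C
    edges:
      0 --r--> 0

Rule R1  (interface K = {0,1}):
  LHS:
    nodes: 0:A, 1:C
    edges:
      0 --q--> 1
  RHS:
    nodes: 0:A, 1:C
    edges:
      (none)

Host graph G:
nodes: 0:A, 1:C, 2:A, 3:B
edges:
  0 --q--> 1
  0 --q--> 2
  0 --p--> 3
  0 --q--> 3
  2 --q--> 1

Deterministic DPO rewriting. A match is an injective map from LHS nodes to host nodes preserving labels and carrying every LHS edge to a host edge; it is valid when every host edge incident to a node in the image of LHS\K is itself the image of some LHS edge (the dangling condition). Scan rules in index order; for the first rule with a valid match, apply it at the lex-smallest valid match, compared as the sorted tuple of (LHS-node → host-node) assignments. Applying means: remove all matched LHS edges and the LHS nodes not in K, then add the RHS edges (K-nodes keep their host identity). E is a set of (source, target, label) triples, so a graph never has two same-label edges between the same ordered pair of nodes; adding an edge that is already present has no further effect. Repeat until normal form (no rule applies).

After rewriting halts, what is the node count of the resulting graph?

Answer: 4

Rewrite trace:
start.  V:4 E:5  edges: 0-q->1 0-q->2 0-p->3 0-q->3 2-q->1
1. fire R1 via {0↦0, 1↦1}  →  V:4 E:4  edges: 0-q->2 0-p->3 0-q->3 2-q->1
2. fire R1 via {0↦2, 1↦1}  →  V:4 E:3  edges: 0-q->2 0-p->3 0-q->3
final graph: no rule applies after step 2
NF nodes: {0:A, 1:C, 2:A, 3:B}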